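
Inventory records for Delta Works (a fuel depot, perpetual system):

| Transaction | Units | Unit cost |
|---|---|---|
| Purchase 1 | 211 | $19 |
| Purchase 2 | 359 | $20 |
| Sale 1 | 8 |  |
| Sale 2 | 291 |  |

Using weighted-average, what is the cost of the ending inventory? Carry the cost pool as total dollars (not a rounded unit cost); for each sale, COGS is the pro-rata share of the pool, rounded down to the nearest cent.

Ending inventory = $5,319.69

After Purchase 1: 211 on hand, pool $4,009.00 (≈ $19.0000 each)
After Purchase 2: 570 on hand, pool $11,189.00 (≈ $19.6298 each)
Sale 1, sell 8: 8/570 × $11,189.00 → $157.03
Sale 2, sell 291: 291/562 × $11,031.97 → $5,712.28
Total COGS = $157.03 + $5,712.28 = $5,869.31
Ending inventory (cost pool remaining) = $5,319.69
Check: goods available $11,189.00 = COGS $5,869.31 + ending $5,319.69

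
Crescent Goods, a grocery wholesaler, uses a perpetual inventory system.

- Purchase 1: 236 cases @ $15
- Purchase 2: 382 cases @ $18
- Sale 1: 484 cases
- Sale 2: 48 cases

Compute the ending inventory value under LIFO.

Ending inventory = $1,290

Sale 1 (484) [LIFO — newest first]: 382 @ $18 + 102 @ $15 = $8,406
Sale 2 (48) [LIFO — newest first]: 48 @ $15 = $720
Total COGS = $8,406 + $720 = $9,126
Ending inventory: 86 @ $15 = $1,290
Check: goods available $10,416 = COGS $9,126 + ending $1,290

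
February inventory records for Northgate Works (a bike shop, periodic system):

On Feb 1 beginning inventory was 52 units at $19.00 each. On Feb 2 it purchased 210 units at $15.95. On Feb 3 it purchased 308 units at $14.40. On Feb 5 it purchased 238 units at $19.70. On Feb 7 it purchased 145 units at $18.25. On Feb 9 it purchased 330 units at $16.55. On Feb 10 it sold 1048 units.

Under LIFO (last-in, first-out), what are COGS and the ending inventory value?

COGS = $17,662.20; ending inventory = $3,906.85

Feb 10, 1048 sold [LIFO — newest first]: 330 @ $16.55 + 145 @ $18.25 + 238 @ $19.70 + 308 @ $14.40 + 27 @ $15.95 = $17,662.20
Ending inventory: 52 @ $19.00 + 183 @ $15.95 = $3,906.85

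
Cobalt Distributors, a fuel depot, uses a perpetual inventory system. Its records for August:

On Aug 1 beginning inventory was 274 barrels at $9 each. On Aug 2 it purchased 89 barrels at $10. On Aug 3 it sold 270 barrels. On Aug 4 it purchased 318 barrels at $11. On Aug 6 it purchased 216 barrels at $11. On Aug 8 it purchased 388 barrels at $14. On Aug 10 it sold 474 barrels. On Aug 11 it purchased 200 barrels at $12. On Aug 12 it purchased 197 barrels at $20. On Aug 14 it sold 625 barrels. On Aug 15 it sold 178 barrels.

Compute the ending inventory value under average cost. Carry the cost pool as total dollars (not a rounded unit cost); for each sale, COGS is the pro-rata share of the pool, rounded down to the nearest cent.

Ending inventory = $1,845.74

After Aug 1: 274 on hand, pool $2,466.00 (≈ $9.0000 each)
After Aug 2: 363 on hand, pool $3,356.00 (≈ $9.2452 each)
Aug 3, sell 270: 270/363 × $3,356.00 → $2,496.19
After Aug 4: 411 on hand, pool $4,357.81 (≈ $10.6029 each)
After Aug 6: 627 on hand, pool $6,733.81 (≈ $10.7397 each)
After Aug 8: 1015 on hand, pool $12,165.81 (≈ $11.9860 each)
Aug 10, sell 474: 474/1015 × $12,165.81 → $5,681.37
After Aug 11: 741 on hand, pool $8,884.44 (≈ $11.9898 each)
After Aug 12: 938 on hand, pool $12,824.44 (≈ $13.6721 each)
Aug 14, sell 625: 625/938 × $12,824.44 → $8,545.06
Aug 15, sell 178: 178/313 × $4,279.38 → $2,433.64
Total COGS = $2,496.19 + $5,681.37 + $8,545.06 + $2,433.64 = $19,156.26
Ending inventory (cost pool remaining) = $1,845.74
Check: goods available $21,002.00 = COGS $19,156.26 + ending $1,845.74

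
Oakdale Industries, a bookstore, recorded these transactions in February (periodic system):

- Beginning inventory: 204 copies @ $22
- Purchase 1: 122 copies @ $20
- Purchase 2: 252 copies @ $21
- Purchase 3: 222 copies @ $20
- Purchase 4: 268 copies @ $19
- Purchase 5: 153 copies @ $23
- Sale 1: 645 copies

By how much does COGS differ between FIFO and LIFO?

FIFO COGS: 204 @ $22 + 122 @ $20 + 252 @ $21 + 67 @ $20 = $13,560
LIFO COGS: 153 @ $23 + 268 @ $19 + 222 @ $20 + 2 @ $21 = $13,093
Difference = |$13,560 − $13,093| = $467

$467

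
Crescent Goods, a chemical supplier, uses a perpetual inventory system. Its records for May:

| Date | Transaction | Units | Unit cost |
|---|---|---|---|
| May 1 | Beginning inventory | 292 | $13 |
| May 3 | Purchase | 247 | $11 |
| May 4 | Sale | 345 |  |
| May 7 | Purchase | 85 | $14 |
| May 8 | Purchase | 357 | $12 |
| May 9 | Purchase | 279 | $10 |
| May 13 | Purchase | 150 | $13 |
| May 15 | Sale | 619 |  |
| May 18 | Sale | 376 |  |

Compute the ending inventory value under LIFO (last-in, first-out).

May 4, 345 sold [LIFO — newest first]: 247 @ $11 + 98 @ $13 = $3,991
May 15, 619 sold [LIFO — newest first]: 150 @ $13 + 279 @ $10 + 190 @ $12 = $7,020
May 18, 376 sold [LIFO — newest first]: 167 @ $12 + 85 @ $14 + 124 @ $13 = $4,806
Total COGS = $3,991 + $7,020 + $4,806 = $15,817
Ending inventory: 70 @ $13 = $910
Check: goods available $16,727 = COGS $15,817 + ending $910

Ending inventory = $910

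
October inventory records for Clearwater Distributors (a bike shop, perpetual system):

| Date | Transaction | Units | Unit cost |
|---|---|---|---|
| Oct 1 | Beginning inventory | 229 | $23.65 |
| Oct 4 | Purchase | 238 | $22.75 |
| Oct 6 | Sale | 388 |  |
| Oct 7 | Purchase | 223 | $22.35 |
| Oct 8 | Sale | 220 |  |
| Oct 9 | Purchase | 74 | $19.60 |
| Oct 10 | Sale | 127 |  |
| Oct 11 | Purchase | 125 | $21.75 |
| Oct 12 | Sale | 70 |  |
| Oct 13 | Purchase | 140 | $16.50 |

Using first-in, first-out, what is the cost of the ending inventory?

Ending inventory = $4,137.00

Oct 6, 388 sold [FIFO — oldest first]: 229 @ $23.65 + 159 @ $22.75 = $9,033.10
Oct 8, 220 sold [FIFO — oldest first]: 79 @ $22.75 + 141 @ $22.35 = $4,948.60
Oct 10, 127 sold [FIFO — oldest first]: 82 @ $22.35 + 45 @ $19.60 = $2,714.70
Oct 12, 70 sold [FIFO — oldest first]: 29 @ $19.60 + 41 @ $21.75 = $1,460.15
Total COGS = $9,033.10 + $4,948.60 + $2,714.70 + $1,460.15 = $18,156.55
Ending inventory: 84 @ $21.75 + 140 @ $16.50 = $4,137.00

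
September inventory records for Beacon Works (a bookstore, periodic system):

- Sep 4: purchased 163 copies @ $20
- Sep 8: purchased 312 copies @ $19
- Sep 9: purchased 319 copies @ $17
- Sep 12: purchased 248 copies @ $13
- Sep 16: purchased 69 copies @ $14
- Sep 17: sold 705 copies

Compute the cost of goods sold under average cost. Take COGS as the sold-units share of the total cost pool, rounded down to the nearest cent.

Sep 17, sell 705: 705/1111 × $18,801.00 → $11,930.42
Ending inventory (cost pool remaining) = $6,870.58

COGS = $11,930.42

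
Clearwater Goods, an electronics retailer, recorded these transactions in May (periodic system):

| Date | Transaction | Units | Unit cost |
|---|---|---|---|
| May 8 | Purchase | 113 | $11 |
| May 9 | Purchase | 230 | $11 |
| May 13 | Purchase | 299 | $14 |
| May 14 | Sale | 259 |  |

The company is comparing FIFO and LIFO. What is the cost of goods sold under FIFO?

COGS = $2,849

FIFO COGS: 113 @ $11 + 146 @ $11 = $2,849
LIFO COGS: 259 @ $14 = $3,626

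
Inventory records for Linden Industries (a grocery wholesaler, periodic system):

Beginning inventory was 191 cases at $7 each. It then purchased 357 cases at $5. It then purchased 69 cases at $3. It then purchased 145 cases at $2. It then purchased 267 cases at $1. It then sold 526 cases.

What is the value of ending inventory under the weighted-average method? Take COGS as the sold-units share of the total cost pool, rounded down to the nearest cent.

Ending inventory = $1,899.58

Sale 1, sell 526: 526/1029 × $3,886.00 → $1,986.42
Ending inventory (cost pool remaining) = $1,899.58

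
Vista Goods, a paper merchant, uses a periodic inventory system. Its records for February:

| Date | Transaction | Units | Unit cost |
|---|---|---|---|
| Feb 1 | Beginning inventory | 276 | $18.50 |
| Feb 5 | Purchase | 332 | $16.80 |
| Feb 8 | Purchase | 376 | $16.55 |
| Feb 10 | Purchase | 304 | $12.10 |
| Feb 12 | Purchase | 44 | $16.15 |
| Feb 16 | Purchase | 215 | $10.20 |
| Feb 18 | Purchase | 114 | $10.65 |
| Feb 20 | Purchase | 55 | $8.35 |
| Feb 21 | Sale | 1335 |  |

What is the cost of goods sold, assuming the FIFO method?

COGS = $21,326.00

Feb 21, 1335 sold [FIFO — oldest first]: 276 @ $18.50 + 332 @ $16.80 + 376 @ $16.55 + 304 @ $12.10 + 44 @ $16.15 + 3 @ $10.20 = $21,326.00
Ending inventory: 212 @ $10.20 + 114 @ $10.65 + 55 @ $8.35 = $3,835.75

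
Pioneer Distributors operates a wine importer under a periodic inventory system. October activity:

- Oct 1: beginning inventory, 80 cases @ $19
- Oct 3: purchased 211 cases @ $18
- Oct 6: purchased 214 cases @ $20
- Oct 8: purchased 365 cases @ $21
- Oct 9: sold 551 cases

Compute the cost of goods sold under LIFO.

Oct 9, 551 sold [LIFO — newest first]: 365 @ $21 + 186 @ $20 = $11,385
Ending inventory: 80 @ $19 + 211 @ $18 + 28 @ $20 = $5,878
Check: goods available $17,263 = COGS $11,385 + ending $5,878

COGS = $11,385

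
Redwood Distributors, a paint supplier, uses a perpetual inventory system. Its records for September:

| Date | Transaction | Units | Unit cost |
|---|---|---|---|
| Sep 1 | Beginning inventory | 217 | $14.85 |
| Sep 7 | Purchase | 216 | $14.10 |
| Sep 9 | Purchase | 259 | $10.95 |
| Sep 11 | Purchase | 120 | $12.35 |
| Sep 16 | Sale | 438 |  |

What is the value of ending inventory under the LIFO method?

Sep 16, 438 sold [LIFO — newest first]: 120 @ $12.35 + 259 @ $10.95 + 59 @ $14.10 = $5,149.95
Ending inventory: 217 @ $14.85 + 157 @ $14.10 = $5,436.15

Ending inventory = $5,436.15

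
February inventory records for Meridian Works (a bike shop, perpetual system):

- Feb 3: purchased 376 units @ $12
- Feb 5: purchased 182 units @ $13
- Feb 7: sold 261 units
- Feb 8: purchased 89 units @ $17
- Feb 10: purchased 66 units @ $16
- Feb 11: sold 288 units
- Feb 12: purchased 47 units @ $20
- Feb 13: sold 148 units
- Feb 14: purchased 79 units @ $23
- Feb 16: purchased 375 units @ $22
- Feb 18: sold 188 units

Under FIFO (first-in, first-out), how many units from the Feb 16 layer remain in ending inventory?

Feb 7, 261 sold [FIFO — oldest first]: 261 @ $12 = $3,132
Feb 11, 288 sold [FIFO — oldest first]: 115 @ $12 + 173 @ $13 = $3,629
Feb 13, 148 sold [FIFO — oldest first]: 9 @ $13 + 89 @ $17 + 50 @ $16 = $2,430
Feb 18, 188 sold [FIFO — oldest first]: 16 @ $16 + 47 @ $20 + 79 @ $23 + 46 @ $22 = $4,025
Total COGS = $3,132 + $3,629 + $2,430 + $4,025 = $13,216
Ending inventory: 329 @ $22 = $7,238
Check: goods available $20,454 = COGS $13,216 + ending $7,238

329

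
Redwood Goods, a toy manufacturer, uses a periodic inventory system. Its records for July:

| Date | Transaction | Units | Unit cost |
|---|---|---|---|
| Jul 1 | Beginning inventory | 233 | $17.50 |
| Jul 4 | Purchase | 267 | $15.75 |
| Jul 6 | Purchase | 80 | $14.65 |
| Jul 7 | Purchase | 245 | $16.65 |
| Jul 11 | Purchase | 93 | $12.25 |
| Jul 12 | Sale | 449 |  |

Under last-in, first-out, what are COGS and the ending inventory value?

Jul 12, 449 sold [LIFO — newest first]: 93 @ $12.25 + 245 @ $16.65 + 80 @ $14.65 + 31 @ $15.75 = $6,878.75
Ending inventory: 233 @ $17.50 + 236 @ $15.75 = $7,794.50

COGS = $6,878.75; ending inventory = $7,794.50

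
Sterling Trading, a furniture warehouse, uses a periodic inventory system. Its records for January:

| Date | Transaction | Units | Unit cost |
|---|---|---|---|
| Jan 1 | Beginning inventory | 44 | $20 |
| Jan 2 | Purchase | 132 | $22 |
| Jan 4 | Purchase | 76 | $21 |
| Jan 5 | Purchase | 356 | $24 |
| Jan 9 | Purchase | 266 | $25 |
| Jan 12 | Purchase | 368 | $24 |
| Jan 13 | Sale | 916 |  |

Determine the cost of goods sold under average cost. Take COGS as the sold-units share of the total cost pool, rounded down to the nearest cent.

COGS = $21,687.51

Jan 13, sell 916: 916/1242 × $29,406.00 → $21,687.51
Ending inventory (cost pool remaining) = $7,718.49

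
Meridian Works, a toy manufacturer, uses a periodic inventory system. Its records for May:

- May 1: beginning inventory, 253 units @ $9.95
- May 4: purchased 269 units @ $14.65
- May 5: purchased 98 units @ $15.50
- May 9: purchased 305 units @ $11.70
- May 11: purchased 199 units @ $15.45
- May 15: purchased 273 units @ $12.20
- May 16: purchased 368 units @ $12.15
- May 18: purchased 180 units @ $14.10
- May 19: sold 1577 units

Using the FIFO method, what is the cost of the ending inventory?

May 19, 1577 sold [FIFO — oldest first]: 253 @ $9.95 + 269 @ $14.65 + 98 @ $15.50 + 305 @ $11.70 + 199 @ $15.45 + 273 @ $12.20 + 180 @ $12.15 = $20,137.85
Ending inventory: 188 @ $12.15 + 180 @ $14.10 = $4,822.20
Check: goods available $24,960.05 = COGS $20,137.85 + ending $4,822.20

Ending inventory = $4,822.20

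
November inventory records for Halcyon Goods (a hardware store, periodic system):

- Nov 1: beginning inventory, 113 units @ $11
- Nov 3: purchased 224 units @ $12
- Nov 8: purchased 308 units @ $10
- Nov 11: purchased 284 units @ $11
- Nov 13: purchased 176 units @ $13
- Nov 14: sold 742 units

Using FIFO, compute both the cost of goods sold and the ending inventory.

COGS = $8,078; ending inventory = $4,345

Nov 14, 742 sold [FIFO — oldest first]: 113 @ $11 + 224 @ $12 + 308 @ $10 + 97 @ $11 = $8,078
Ending inventory: 187 @ $11 + 176 @ $13 = $4,345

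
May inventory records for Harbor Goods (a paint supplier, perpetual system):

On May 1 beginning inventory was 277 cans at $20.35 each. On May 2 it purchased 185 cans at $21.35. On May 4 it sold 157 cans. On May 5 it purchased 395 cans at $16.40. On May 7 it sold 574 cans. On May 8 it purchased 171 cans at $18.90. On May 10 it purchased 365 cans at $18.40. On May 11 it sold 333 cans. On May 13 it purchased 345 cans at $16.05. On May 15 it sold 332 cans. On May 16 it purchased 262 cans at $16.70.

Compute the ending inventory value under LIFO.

May 4, 157 sold [LIFO — newest first]: 157 @ $21.35 = $3,351.95
May 7, 574 sold [LIFO — newest first]: 395 @ $16.40 + 28 @ $21.35 + 151 @ $20.35 = $10,148.65
May 11, 333 sold [LIFO — newest first]: 333 @ $18.40 = $6,127.20
May 15, 332 sold [LIFO — newest first]: 332 @ $16.05 = $5,328.60
Total COGS = $3,351.95 + $10,148.65 + $6,127.20 + $5,328.60 = $24,956.40
Ending inventory: 126 @ $20.35 + 171 @ $18.90 + 32 @ $18.40 + 13 @ $16.05 + 262 @ $16.70 = $10,968.85

Ending inventory = $10,968.85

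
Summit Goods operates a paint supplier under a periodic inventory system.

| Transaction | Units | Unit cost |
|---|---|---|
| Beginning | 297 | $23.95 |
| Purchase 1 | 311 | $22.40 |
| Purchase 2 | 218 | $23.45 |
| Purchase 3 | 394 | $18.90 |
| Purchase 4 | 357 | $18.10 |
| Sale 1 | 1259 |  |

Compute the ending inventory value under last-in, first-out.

Sale 1 (1259) [LIFO — newest first]: 357 @ $18.10 + 394 @ $18.90 + 218 @ $23.45 + 290 @ $22.40 = $25,516.40
Ending inventory: 297 @ $23.95 + 21 @ $22.40 = $7,583.55

Ending inventory = $7,583.55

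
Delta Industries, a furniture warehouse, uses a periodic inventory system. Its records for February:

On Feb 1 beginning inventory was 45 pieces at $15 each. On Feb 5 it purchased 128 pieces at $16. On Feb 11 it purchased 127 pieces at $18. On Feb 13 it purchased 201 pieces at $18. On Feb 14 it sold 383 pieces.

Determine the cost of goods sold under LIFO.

Feb 14, 383 sold [LIFO — newest first]: 201 @ $18 + 127 @ $18 + 55 @ $16 = $6,784
Ending inventory: 45 @ $15 + 73 @ $16 = $1,843
Check: goods available $8,627 = COGS $6,784 + ending $1,843

COGS = $6,784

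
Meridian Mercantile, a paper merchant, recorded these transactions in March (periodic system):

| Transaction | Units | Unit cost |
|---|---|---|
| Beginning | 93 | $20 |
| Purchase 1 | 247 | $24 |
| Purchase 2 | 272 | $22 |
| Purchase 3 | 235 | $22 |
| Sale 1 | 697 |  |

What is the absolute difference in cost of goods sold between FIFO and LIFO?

$72

FIFO COGS: 93 @ $20 + 247 @ $24 + 272 @ $22 + 85 @ $22 = $15,642
LIFO COGS: 235 @ $22 + 272 @ $22 + 190 @ $24 = $15,714
Difference = |$15,642 − $15,714| = $72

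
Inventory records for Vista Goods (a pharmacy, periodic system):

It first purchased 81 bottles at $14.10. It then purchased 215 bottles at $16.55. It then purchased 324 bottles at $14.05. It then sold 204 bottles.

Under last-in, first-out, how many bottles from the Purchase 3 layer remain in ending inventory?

120

Sale 1 (204) [LIFO — newest first]: 204 @ $14.05 = $2,866.20
Ending inventory: 81 @ $14.10 + 215 @ $16.55 + 120 @ $14.05 = $6,386.35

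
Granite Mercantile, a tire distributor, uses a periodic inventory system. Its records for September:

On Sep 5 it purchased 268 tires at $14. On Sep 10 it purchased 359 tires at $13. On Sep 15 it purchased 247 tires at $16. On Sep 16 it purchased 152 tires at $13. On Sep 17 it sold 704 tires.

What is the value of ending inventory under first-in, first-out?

Ending inventory = $4,696

Sep 17, 704 sold [FIFO — oldest first]: 268 @ $14 + 359 @ $13 + 77 @ $16 = $9,651
Ending inventory: 170 @ $16 + 152 @ $13 = $4,696
Check: goods available $14,347 = COGS $9,651 + ending $4,696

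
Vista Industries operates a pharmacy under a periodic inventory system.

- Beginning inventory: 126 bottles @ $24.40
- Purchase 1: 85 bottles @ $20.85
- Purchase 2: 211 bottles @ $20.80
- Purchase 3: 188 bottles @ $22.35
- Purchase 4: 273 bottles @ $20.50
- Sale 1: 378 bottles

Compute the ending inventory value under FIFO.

Sale 1 (378) [FIFO — oldest first]: 126 @ $24.40 + 85 @ $20.85 + 167 @ $20.80 = $8,320.25
Ending inventory: 44 @ $20.80 + 188 @ $22.35 + 273 @ $20.50 = $10,713.50

Ending inventory = $10,713.50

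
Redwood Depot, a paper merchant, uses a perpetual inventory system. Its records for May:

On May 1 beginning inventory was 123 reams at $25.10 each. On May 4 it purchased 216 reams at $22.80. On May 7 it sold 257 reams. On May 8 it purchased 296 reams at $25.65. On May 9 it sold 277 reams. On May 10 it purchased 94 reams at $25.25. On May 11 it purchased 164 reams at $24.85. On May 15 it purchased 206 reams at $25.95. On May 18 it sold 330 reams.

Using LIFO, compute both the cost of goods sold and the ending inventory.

COGS = $21,486.05; ending inventory = $5,913.05

May 7, 257 sold [LIFO — newest first]: 216 @ $22.80 + 41 @ $25.10 = $5,953.90
May 9, 277 sold [LIFO — newest first]: 277 @ $25.65 = $7,105.05
May 18, 330 sold [LIFO — newest first]: 206 @ $25.95 + 124 @ $24.85 = $8,427.10
Total COGS = $5,953.90 + $7,105.05 + $8,427.10 = $21,486.05
Ending inventory: 82 @ $25.10 + 19 @ $25.65 + 94 @ $25.25 + 40 @ $24.85 = $5,913.05
Check: goods available $27,399.10 = COGS $21,486.05 + ending $5,913.05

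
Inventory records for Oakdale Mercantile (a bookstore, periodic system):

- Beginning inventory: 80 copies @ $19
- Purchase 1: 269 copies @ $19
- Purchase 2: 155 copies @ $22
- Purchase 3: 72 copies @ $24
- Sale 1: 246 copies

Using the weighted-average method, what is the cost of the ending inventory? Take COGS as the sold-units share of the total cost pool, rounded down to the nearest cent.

Sale 1, sell 246: 246/576 × $11,769.00 → $5,026.34
Ending inventory (cost pool remaining) = $6,742.66

Ending inventory = $6,742.66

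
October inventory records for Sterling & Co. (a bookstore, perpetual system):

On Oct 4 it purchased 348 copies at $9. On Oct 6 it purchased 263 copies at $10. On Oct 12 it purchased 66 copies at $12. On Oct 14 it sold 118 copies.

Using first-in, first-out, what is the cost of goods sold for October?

Oct 14, 118 sold [FIFO — oldest first]: 118 @ $9 = $1,062
Ending inventory: 230 @ $9 + 263 @ $10 + 66 @ $12 = $5,492
Check: goods available $6,554 = COGS $1,062 + ending $5,492

COGS = $1,062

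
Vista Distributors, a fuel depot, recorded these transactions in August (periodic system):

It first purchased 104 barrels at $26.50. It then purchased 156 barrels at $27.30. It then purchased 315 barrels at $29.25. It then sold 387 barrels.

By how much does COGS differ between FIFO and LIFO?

$449.80

FIFO COGS: 104 @ $26.50 + 156 @ $27.30 + 127 @ $29.25 = $10,729.55
LIFO COGS: 315 @ $29.25 + 72 @ $27.30 = $11,179.35
Difference = |$10,729.55 − $11,179.35| = $449.80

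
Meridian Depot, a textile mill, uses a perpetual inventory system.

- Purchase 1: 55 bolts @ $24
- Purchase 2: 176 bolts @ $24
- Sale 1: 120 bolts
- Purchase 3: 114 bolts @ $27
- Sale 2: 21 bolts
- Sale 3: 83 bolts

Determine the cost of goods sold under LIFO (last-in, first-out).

COGS = $5,688

Sale 1 (120) [LIFO — newest first]: 120 @ $24 = $2,880
Sale 2 (21) [LIFO — newest first]: 21 @ $27 = $567
Sale 3 (83) [LIFO — newest first]: 83 @ $27 = $2,241
Total COGS = $2,880 + $567 + $2,241 = $5,688
Ending inventory: 55 @ $24 + 56 @ $24 + 10 @ $27 = $2,934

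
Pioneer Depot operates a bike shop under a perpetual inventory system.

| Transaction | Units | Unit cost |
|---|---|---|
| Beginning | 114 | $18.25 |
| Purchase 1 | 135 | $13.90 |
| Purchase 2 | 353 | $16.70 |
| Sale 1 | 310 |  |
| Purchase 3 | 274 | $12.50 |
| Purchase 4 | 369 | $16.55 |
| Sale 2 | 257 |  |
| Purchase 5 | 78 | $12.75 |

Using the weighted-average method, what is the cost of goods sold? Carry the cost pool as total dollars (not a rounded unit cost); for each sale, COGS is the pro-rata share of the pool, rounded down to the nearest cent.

COGS = $9,006.87

After Beginning: 114 on hand, pool $2,080.50 (≈ $18.2500 each)
After Purchase 1: 249 on hand, pool $3,957.00 (≈ $15.8916 each)
After Purchase 2: 602 on hand, pool $9,852.10 (≈ $16.3656 each)
Sale 1, sell 310: 310/602 × $9,852.10 → $5,073.34
After Purchase 3: 566 on hand, pool $8,203.76 (≈ $14.4943 each)
After Purchase 4: 935 on hand, pool $14,310.71 (≈ $15.3056 each)
Sale 2, sell 257: 257/935 × $14,310.71 → $3,933.53
After Purchase 5: 756 on hand, pool $11,371.68 (≈ $15.0419 each)
Total COGS = $5,073.34 + $3,933.53 = $9,006.87
Ending inventory (cost pool remaining) = $11,371.68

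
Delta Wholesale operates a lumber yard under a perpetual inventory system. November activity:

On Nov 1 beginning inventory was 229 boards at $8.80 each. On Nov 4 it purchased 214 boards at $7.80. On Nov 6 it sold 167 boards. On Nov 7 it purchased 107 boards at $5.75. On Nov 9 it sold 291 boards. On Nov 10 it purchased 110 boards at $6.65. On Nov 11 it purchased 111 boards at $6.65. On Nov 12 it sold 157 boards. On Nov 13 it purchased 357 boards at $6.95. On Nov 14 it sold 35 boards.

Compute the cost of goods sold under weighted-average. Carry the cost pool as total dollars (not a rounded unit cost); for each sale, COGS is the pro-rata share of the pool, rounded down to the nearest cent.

After Nov 1: 229 on hand, pool $2,015.20 (≈ $8.8000 each)
After Nov 4: 443 on hand, pool $3,684.40 (≈ $8.3169 each)
Nov 6, sell 167: 167/443 × $3,684.40 → $1,388.92
After Nov 7: 383 on hand, pool $2,910.73 (≈ $7.5998 each)
Nov 9, sell 291: 291/383 × $2,910.73 → $2,211.54
After Nov 10: 202 on hand, pool $1,430.69 (≈ $7.0826 each)
After Nov 11: 313 on hand, pool $2,168.84 (≈ $6.9292 each)
Nov 12, sell 157: 157/313 × $2,168.84 → $1,087.88
After Nov 13: 513 on hand, pool $3,562.11 (≈ $6.9437 each)
Nov 14, sell 35: 35/513 × $3,562.11 → $243.02
Total COGS = $1,388.92 + $2,211.54 + $1,087.88 + $243.02 = $4,931.36
Ending inventory (cost pool remaining) = $3,319.09

COGS = $4,931.36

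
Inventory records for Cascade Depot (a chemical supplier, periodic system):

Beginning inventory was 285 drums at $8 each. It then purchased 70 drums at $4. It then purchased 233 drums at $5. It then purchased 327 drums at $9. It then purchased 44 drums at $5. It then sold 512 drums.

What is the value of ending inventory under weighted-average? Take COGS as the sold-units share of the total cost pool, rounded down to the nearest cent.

Sale 1, sell 512: 512/959 × $6,888.00 → $3,677.43
Ending inventory (cost pool remaining) = $3,210.57
Check: goods available $6,888.00 = COGS $3,677.43 + ending $3,210.57

Ending inventory = $3,210.57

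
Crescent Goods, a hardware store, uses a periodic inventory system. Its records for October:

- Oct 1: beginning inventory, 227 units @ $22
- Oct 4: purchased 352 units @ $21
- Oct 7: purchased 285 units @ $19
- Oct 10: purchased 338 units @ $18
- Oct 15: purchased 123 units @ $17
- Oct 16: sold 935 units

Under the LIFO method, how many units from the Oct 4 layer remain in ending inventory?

Oct 16, 935 sold [LIFO — newest first]: 123 @ $17 + 338 @ $18 + 285 @ $19 + 189 @ $21 = $17,559
Ending inventory: 227 @ $22 + 163 @ $21 = $8,417
Check: goods available $25,976 = COGS $17,559 + ending $8,417

163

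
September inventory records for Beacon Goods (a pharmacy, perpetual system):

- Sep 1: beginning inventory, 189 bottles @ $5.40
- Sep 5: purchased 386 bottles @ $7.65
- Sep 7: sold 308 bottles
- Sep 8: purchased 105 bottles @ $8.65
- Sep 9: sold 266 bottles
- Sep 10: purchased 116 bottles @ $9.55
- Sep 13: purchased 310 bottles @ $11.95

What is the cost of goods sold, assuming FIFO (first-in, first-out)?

COGS = $3,965.85

Sep 7, 308 sold [FIFO — oldest first]: 189 @ $5.40 + 119 @ $7.65 = $1,930.95
Sep 9, 266 sold [FIFO — oldest first]: 266 @ $7.65 = $2,034.90
Total COGS = $1,930.95 + $2,034.90 = $3,965.85
Ending inventory: 1 @ $7.65 + 105 @ $8.65 + 116 @ $9.55 + 310 @ $11.95 = $5,728.20
Check: goods available $9,694.05 = COGS $3,965.85 + ending $5,728.20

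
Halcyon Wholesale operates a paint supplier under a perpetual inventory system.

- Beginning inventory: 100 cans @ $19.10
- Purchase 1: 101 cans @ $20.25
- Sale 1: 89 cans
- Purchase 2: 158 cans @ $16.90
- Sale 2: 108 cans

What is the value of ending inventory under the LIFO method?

Ending inventory = $2,998.00

Sale 1 (89) [LIFO — newest first]: 89 @ $20.25 = $1,802.25
Sale 2 (108) [LIFO — newest first]: 108 @ $16.90 = $1,825.20
Total COGS = $1,802.25 + $1,825.20 = $3,627.45
Ending inventory: 100 @ $19.10 + 12 @ $20.25 + 50 @ $16.90 = $2,998.00
Check: goods available $6,625.45 = COGS $3,627.45 + ending $2,998.00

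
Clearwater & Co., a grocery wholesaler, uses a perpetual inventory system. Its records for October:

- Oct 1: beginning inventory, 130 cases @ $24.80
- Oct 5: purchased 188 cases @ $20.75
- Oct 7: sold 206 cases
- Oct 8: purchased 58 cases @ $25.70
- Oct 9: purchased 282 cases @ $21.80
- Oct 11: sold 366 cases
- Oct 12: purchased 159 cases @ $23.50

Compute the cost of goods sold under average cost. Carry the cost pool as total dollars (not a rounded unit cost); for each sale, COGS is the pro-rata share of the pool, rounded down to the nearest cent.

COGS = $12,832.45

After Oct 1: 130 on hand, pool $3,224.00 (≈ $24.8000 each)
After Oct 5: 318 on hand, pool $7,125.00 (≈ $22.4057 each)
Oct 7, sell 206: 206/318 × $7,125.00 → $4,615.56
After Oct 8: 170 on hand, pool $4,000.04 (≈ $23.5296 each)
After Oct 9: 452 on hand, pool $10,147.64 (≈ $22.4505 each)
Oct 11, sell 366: 366/452 × $10,147.64 → $8,216.89
After Oct 12: 245 on hand, pool $5,667.25 (≈ $23.1316 each)
Total COGS = $4,615.56 + $8,216.89 = $12,832.45
Ending inventory (cost pool remaining) = $5,667.25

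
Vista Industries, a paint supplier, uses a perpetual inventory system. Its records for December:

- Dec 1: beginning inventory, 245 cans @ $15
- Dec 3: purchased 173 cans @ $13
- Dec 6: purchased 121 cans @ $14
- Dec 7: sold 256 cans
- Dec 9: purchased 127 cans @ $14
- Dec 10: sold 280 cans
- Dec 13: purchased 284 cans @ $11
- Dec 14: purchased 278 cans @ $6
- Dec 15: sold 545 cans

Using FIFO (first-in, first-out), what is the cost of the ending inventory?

Dec 7, 256 sold [FIFO — oldest first]: 245 @ $15 + 11 @ $13 = $3,818
Dec 10, 280 sold [FIFO — oldest first]: 162 @ $13 + 118 @ $14 = $3,758
Dec 15, 545 sold [FIFO — oldest first]: 3 @ $14 + 127 @ $14 + 284 @ $11 + 131 @ $6 = $5,730
Total COGS = $3,818 + $3,758 + $5,730 = $13,306
Ending inventory: 147 @ $6 = $882
Check: goods available $14,188 = COGS $13,306 + ending $882

Ending inventory = $882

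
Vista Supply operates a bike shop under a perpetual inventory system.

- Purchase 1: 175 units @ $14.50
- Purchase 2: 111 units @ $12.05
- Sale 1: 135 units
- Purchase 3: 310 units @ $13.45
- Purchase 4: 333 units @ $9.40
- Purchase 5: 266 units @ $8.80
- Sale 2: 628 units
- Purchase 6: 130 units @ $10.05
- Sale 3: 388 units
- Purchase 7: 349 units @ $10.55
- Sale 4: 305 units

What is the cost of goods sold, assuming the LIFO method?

COGS = $15,540.95

Sale 1 (135) [LIFO — newest first]: 111 @ $12.05 + 24 @ $14.50 = $1,685.55
Sale 2 (628) [LIFO — newest first]: 266 @ $8.80 + 333 @ $9.40 + 29 @ $13.45 = $5,861.05
Sale 3 (388) [LIFO — newest first]: 130 @ $10.05 + 258 @ $13.45 = $4,776.60
Sale 4 (305) [LIFO — newest first]: 305 @ $10.55 = $3,217.75
Total COGS = $1,685.55 + $5,861.05 + $4,776.60 + $3,217.75 = $15,540.95
Ending inventory: 151 @ $14.50 + 23 @ $13.45 + 44 @ $10.55 = $2,963.05
Check: goods available $18,504.00 = COGS $15,540.95 + ending $2,963.05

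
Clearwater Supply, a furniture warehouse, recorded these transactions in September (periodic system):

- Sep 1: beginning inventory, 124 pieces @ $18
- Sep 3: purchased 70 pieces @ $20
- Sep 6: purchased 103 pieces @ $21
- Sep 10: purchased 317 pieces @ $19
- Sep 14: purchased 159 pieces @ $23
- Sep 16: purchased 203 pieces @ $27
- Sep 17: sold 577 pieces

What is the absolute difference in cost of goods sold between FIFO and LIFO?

FIFO COGS: 124 @ $18 + 70 @ $20 + 103 @ $21 + 280 @ $19 = $11,115
LIFO COGS: 203 @ $27 + 159 @ $23 + 215 @ $19 = $13,223
Difference = |$11,115 − $13,223| = $2,108

$2,108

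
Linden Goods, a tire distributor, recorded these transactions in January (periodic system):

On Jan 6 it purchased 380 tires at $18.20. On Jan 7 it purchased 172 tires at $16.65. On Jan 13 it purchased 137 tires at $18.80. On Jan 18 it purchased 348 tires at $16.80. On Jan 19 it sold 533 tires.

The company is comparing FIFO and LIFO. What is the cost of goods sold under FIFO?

FIFO COGS: 380 @ $18.20 + 153 @ $16.65 = $9,463.45
LIFO COGS: 348 @ $16.80 + 137 @ $18.80 + 48 @ $16.65 = $9,221.20

COGS = $9,463.45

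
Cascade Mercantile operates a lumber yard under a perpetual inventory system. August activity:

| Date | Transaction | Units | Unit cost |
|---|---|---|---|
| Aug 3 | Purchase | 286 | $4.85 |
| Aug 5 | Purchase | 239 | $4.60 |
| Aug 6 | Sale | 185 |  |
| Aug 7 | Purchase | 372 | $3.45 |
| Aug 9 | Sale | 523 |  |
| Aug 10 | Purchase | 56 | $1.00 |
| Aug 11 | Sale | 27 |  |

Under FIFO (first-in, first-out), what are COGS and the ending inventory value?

Aug 6, 185 sold [FIFO — oldest first]: 185 @ $4.85 = $897.25
Aug 9, 523 sold [FIFO — oldest first]: 101 @ $4.85 + 239 @ $4.60 + 183 @ $3.45 = $2,220.60
Aug 11, 27 sold [FIFO — oldest first]: 27 @ $3.45 = $93.15
Total COGS = $897.25 + $2,220.60 + $93.15 = $3,211.00
Ending inventory: 162 @ $3.45 + 56 @ $1.00 = $614.90

COGS = $3,211.00; ending inventory = $614.90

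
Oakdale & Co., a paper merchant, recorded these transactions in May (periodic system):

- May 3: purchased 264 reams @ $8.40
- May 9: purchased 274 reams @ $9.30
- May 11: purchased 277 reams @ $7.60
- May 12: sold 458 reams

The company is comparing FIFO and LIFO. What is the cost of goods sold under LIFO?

COGS = $3,788.50

FIFO COGS: 264 @ $8.40 + 194 @ $9.30 = $4,021.80
LIFO COGS: 277 @ $7.60 + 181 @ $9.30 = $3,788.50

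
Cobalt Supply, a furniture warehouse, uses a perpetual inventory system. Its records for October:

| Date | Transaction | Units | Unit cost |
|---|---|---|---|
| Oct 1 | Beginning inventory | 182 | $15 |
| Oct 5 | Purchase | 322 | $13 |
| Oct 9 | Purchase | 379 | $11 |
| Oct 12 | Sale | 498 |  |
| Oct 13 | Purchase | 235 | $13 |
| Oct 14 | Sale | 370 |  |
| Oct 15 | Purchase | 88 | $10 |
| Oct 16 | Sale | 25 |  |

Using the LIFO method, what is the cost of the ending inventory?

Oct 12, 498 sold [LIFO — newest first]: 379 @ $11 + 119 @ $13 = $5,716
Oct 14, 370 sold [LIFO — newest first]: 235 @ $13 + 135 @ $13 = $4,810
Oct 16, 25 sold [LIFO — newest first]: 25 @ $10 = $250
Total COGS = $5,716 + $4,810 + $250 = $10,776
Ending inventory: 182 @ $15 + 68 @ $13 + 63 @ $10 = $4,244

Ending inventory = $4,244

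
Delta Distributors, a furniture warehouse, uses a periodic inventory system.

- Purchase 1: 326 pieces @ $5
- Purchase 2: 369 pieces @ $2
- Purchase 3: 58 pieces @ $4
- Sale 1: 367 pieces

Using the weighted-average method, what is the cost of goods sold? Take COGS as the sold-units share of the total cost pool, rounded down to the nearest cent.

Sale 1, sell 367: 367/753 × $2,600.00 → $1,267.19
Ending inventory (cost pool remaining) = $1,332.81

COGS = $1,267.19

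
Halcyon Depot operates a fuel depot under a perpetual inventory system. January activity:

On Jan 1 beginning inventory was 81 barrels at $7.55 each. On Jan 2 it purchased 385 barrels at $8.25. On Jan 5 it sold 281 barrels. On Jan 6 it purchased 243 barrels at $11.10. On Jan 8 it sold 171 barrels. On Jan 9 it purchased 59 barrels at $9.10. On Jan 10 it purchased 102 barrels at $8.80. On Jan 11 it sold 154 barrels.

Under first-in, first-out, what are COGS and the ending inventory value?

Jan 5, 281 sold [FIFO — oldest first]: 81 @ $7.55 + 200 @ $8.25 = $2,261.55
Jan 8, 171 sold [FIFO — oldest first]: 171 @ $8.25 = $1,410.75
Jan 11, 154 sold [FIFO — oldest first]: 14 @ $8.25 + 140 @ $11.10 = $1,669.50
Total COGS = $2,261.55 + $1,410.75 + $1,669.50 = $5,341.80
Ending inventory: 103 @ $11.10 + 59 @ $9.10 + 102 @ $8.80 = $2,577.80

COGS = $5,341.80; ending inventory = $2,577.80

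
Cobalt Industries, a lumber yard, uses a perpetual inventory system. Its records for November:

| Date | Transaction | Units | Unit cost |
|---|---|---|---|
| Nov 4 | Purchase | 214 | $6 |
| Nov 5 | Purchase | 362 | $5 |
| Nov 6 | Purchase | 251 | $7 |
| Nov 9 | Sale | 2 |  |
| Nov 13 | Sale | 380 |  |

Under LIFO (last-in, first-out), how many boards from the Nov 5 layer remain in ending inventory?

Nov 9, 2 sold [LIFO — newest first]: 2 @ $7 = $14
Nov 13, 380 sold [LIFO — newest first]: 249 @ $7 + 131 @ $5 = $2,398
Total COGS = $14 + $2,398 = $2,412
Ending inventory: 214 @ $6 + 231 @ $5 = $2,439

231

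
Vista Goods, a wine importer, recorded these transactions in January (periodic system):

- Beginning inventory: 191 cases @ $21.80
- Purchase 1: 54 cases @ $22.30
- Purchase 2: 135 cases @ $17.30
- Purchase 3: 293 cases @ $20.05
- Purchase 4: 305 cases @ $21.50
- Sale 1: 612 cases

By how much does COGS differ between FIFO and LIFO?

$319.25

FIFO COGS: 191 @ $21.80 + 54 @ $22.30 + 135 @ $17.30 + 232 @ $20.05 = $12,355.10
LIFO COGS: 305 @ $21.50 + 293 @ $20.05 + 14 @ $17.30 = $12,674.35
Difference = |$12,355.10 − $12,674.35| = $319.25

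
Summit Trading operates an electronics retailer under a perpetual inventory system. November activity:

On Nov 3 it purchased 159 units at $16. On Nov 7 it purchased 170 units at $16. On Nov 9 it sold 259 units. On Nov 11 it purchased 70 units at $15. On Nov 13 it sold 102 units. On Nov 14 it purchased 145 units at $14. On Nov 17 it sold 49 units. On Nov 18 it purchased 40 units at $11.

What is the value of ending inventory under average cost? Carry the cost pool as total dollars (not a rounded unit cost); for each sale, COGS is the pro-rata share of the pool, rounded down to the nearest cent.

After Nov 3: 159 on hand, pool $2,544.00 (≈ $16.0000 each)
After Nov 7: 329 on hand, pool $5,264.00 (≈ $16.0000 each)
Nov 9, sell 259: 259/329 × $5,264.00 → $4,144.00
After Nov 11: 140 on hand, pool $2,170.00 (≈ $15.5000 each)
Nov 13, sell 102: 102/140 × $2,170.00 → $1,581.00
After Nov 14: 183 on hand, pool $2,619.00 (≈ $14.3115 each)
Nov 17, sell 49: 49/183 × $2,619.00 → $701.26
After Nov 18: 174 on hand, pool $2,357.74 (≈ $13.5502 each)
Total COGS = $4,144.00 + $1,581.00 + $701.26 = $6,426.26
Ending inventory (cost pool remaining) = $2,357.74
Check: goods available $8,784.00 = COGS $6,426.26 + ending $2,357.74

Ending inventory = $2,357.74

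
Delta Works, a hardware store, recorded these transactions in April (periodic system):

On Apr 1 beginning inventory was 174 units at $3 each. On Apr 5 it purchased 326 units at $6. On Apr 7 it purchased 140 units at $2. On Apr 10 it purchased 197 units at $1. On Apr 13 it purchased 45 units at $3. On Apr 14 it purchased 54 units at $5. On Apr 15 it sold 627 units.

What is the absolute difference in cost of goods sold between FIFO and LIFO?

FIFO COGS: 174 @ $3 + 326 @ $6 + 127 @ $2 = $2,732
LIFO COGS: 54 @ $5 + 45 @ $3 + 197 @ $1 + 140 @ $2 + 191 @ $6 = $2,028
Difference = |$2,732 − $2,028| = $704

$704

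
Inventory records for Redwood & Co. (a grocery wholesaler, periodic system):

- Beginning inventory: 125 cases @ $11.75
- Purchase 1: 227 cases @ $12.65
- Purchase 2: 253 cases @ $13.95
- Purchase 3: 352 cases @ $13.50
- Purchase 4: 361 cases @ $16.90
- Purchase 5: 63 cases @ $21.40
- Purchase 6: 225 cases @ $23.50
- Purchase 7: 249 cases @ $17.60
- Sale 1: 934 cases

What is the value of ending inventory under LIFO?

Ending inventory = $12,135.65

Sale 1 (934) [LIFO — newest first]: 249 @ $17.60 + 225 @ $23.50 + 63 @ $21.40 + 361 @ $16.90 + 36 @ $13.50 = $17,605.00
Ending inventory: 125 @ $11.75 + 227 @ $12.65 + 253 @ $13.95 + 316 @ $13.50 = $12,135.65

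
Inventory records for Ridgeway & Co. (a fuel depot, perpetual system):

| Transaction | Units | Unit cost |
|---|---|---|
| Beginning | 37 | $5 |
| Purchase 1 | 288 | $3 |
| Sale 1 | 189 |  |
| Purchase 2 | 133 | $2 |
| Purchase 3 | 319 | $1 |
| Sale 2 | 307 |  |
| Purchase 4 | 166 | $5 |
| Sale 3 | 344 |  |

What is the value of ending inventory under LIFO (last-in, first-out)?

Ending inventory = $383

Sale 1 (189) [LIFO — newest first]: 189 @ $3 = $567
Sale 2 (307) [LIFO — newest first]: 307 @ $1 = $307
Sale 3 (344) [LIFO — newest first]: 166 @ $5 + 12 @ $1 + 133 @ $2 + 33 @ $3 = $1,207
Total COGS = $567 + $307 + $1,207 = $2,081
Ending inventory: 37 @ $5 + 66 @ $3 = $383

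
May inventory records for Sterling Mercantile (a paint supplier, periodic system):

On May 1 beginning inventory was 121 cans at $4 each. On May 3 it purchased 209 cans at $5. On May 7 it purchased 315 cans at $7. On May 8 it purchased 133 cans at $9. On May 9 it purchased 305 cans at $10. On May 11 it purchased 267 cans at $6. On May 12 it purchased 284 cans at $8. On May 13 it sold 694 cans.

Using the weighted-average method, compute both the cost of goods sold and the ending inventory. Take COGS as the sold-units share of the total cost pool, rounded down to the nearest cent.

May 13, sell 694: 694/1634 × $11,855.00 → $5,035.11
Ending inventory (cost pool remaining) = $6,819.89
Check: goods available $11,855.00 = COGS $5,035.11 + ending $6,819.89

COGS = $5,035.11; ending inventory = $6,819.89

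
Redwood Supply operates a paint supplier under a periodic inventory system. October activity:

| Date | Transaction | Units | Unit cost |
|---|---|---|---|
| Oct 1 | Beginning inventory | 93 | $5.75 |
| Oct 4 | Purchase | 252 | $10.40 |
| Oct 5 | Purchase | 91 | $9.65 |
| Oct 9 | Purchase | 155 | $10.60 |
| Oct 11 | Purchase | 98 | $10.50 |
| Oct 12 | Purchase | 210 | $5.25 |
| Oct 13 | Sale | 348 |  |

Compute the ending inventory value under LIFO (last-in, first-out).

Oct 13, 348 sold [LIFO — newest first]: 210 @ $5.25 + 98 @ $10.50 + 40 @ $10.60 = $2,555.50
Ending inventory: 93 @ $5.75 + 252 @ $10.40 + 91 @ $9.65 + 115 @ $10.60 = $5,252.70
Check: goods available $7,808.20 = COGS $2,555.50 + ending $5,252.70

Ending inventory = $5,252.70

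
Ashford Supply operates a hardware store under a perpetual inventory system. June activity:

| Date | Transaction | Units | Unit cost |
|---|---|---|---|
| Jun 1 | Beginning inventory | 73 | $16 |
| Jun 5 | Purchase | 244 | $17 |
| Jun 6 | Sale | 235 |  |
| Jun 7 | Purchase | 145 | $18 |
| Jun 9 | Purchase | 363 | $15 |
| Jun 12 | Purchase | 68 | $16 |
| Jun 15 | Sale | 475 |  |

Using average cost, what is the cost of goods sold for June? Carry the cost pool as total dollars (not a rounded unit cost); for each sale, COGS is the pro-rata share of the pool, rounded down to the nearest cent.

After Jun 1: 73 on hand, pool $1,168.00 (≈ $16.0000 each)
After Jun 5: 317 on hand, pool $5,316.00 (≈ $16.7697 each)
Jun 6, sell 235: 235/317 × $5,316.00 → $3,940.88
After Jun 7: 227 on hand, pool $3,985.12 (≈ $17.5556 each)
After Jun 9: 590 on hand, pool $9,430.12 (≈ $15.9833 each)
After Jun 12: 658 on hand, pool $10,518.12 (≈ $15.9850 each)
Jun 15, sell 475: 475/658 × $10,518.12 → $7,592.86
Total COGS = $3,940.88 + $7,592.86 = $11,533.74
Ending inventory (cost pool remaining) = $2,925.26

COGS = $11,533.74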